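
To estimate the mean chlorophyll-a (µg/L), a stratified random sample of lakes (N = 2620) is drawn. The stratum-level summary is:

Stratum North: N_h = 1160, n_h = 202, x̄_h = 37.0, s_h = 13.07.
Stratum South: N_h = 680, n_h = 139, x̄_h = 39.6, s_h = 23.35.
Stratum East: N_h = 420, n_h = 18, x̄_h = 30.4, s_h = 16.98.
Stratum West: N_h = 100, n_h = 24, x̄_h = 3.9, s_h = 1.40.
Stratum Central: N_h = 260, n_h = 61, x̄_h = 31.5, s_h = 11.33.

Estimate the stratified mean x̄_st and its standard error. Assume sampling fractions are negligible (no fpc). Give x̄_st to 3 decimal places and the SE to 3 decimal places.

x̄_st ≈ 34.808, SE ≈ 0.929

x̄_st = Σ W_h x̄_h = (1160·37.0 + 680·39.6 + 420·30.4 + 100·3.9 + 260·31.5)/2620 = 34.80763
V̂(x̄_st) = Σ W_h² s_h²/n_h, with W_h = N_h/N and N = 2620:
  stratum North: (1160/2620)²·13.07²/202 = 0.165773
  stratum South: (680/2620)²·23.35²/139 = 0.264225
  stratum East: (420/2620)²·16.98²/18 = 0.411622
  stratum West: (100/2620)²·1.40²/24 = 0.000118971
  stratum Central: (260/2620)²·11.33²/61 = 0.020724
V̂(x̄_st) = 0.862463
SE(x̄_st) = √0.862463 = 0.928689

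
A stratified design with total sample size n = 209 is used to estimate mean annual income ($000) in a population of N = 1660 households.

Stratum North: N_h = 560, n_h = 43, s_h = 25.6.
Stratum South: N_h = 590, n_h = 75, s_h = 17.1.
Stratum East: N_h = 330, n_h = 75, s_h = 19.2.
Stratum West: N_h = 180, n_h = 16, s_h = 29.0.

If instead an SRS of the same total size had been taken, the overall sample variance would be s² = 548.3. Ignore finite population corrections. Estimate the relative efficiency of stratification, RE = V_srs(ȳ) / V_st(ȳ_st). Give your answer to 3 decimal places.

RE ≈ 0.863

V̂(ȳ_st) = Σ W_h² s_h²/n_h, with W_h = N_h/N and N = 1660:
  stratum North: (560/1660)²·25.6²/43 = 1.73449
  stratum South: (590/1660)²·17.1²/75 = 0.492514
  stratum East: (330/1660)²·19.2²/75 = 0.194246
  stratum West: (180/1660)²·29.0²/16 = 0.618023
V_st = 3.03927
V_srs = s²/n = 548.3/209 = 2.62344
Relative efficiency = V_srs / V_st = 2.62344/3.03927 = 0.8632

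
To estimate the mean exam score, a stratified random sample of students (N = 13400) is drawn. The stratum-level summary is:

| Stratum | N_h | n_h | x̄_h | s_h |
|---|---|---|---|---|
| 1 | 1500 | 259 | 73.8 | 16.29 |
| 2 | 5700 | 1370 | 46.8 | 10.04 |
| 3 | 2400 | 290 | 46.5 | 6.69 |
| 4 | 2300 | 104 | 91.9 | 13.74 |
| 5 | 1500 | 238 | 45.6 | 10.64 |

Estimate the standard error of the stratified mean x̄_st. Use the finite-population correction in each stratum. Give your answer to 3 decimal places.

SE(x̄_st) ≈ 0.285

V̂(x̄_st) = Σ W_h² (1 − n_h/N_h) s_h²/n_h, with W_h = N_h/N and N = 13400:
  stratum 1: (1500/13400)²·(1 − 259/1500)·16.29²/259 = 0.0106217
  stratum 2: (5700/13400)²·(1 − 1370/5700)·10.04²/1370 = 0.0101135
  stratum 3: (2400/13400)²·(1 − 290/2400)·6.69²/290 = 0.0043525
  stratum 4: (2300/13400)²·(1 − 104/2300)·13.74²/104 = 0.0510612
  stratum 5: (1500/13400)²·(1 − 238/1500)·10.64²/238 = 0.00501473
V̂(x̄_st) = 0.0811636
SE(x̄_st) = √0.0811636 = 0.284892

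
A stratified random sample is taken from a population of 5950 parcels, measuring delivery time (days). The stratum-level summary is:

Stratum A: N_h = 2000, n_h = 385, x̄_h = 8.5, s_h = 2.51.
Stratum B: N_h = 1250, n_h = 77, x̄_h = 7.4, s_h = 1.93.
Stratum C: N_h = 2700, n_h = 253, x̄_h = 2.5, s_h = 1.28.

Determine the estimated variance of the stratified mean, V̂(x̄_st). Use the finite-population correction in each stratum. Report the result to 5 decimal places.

V̂(x̄_st) = Σ W_h² (1 − n_h/N_h) s_h²/n_h, with W_h = N_h/N and N = 5950:
  stratum A: (2000/5950)²·(1 − 385/2000)·2.51²/385 = 0.00149298
  stratum B: (1250/5950)²·(1 − 77/1250)·1.93²/77 = 0.00200354
  stratum C: (2700/5950)²·(1 − 253/2700)·1.28²/253 = 0.00120855
V̂(x̄_st) = 0.00470507

V̂(x̄_st) ≈ 0.00471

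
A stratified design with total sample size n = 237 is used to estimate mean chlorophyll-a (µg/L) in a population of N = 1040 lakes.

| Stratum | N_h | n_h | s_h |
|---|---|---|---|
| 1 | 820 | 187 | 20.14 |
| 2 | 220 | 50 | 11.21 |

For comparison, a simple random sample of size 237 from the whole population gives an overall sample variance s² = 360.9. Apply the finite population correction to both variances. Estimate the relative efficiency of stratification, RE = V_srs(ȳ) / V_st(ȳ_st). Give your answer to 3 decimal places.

V̂(ȳ_st) = Σ W_h² (1 − n_h/N_h) s_h²/n_h, with W_h = N_h/N and N = 1040:
  stratum 1: (820/1040)²·(1 − 187/820)·20.14²/187 = 1.04095
  stratum 2: (220/1040)²·(1 − 50/220)·11.21²/50 = 0.0869053
V_st = 1.12785
V_srs = (1 − 237/1040)·360.9/237 = 1.17577
Relative efficiency = V_srs / V_st = 1.17577/1.12785 = 1.0425

RE ≈ 1.042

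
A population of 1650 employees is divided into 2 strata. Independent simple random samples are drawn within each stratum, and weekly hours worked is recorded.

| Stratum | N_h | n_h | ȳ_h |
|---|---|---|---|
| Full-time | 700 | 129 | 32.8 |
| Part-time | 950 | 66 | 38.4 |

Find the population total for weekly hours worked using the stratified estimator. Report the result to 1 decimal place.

τ̂_st = Σ N_h ȳ_h = 700·32.8 + 950·38.4 = 59440.0

τ̂_st ≈ 59440.0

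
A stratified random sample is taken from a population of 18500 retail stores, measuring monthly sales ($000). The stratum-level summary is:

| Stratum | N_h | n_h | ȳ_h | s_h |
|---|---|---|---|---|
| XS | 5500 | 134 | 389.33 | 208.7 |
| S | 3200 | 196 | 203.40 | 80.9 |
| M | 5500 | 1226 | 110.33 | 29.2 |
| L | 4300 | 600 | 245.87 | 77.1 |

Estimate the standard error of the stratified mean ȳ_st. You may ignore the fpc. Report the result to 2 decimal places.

SE(ȳ_st) ≈ 5.51

V̂(ȳ_st) = Σ W_h² s_h²/n_h, with W_h = N_h/N and N = 18500:
  stratum XS: (5500/18500)²·208.7²/134 = 28.7291
  stratum S: (3200/18500)²·80.9²/196 = 0.999074
  stratum M: (5500/18500)²·29.2²/1226 = 0.0614691
  stratum L: (4300/18500)²·77.1²/600 = 0.535243
V̂(ȳ_st) = 30.3249
SE(ȳ_st) = √30.3249 = 5.5068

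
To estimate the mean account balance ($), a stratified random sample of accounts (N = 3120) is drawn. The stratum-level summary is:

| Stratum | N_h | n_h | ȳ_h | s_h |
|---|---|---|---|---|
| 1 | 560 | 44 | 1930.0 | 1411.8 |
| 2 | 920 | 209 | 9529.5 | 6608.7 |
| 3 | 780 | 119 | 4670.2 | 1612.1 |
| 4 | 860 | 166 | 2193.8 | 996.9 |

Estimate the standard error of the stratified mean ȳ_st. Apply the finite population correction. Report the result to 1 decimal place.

SE(ȳ_st) ≈ 130.0

V̂(ȳ_st) = Σ W_h² (1 − n_h/N_h) s_h²/n_h, with W_h = N_h/N and N = 3120:
  stratum 1: (560/3120)²·(1 − 44/560)·1411.8²/44 = 1344.69
  stratum 2: (920/3120)²·(1 − 209/920)·6608.7²/209 = 14042.2
  stratum 3: (780/3120)²·(1 − 119/780)·1612.1²/119 = 1156.71
  stratum 4: (860/3120)²·(1 − 166/860)·996.9²/166 = 367.066
V̂(ȳ_st) = 16910.6
SE(ȳ_st) = √16910.6 = 130.041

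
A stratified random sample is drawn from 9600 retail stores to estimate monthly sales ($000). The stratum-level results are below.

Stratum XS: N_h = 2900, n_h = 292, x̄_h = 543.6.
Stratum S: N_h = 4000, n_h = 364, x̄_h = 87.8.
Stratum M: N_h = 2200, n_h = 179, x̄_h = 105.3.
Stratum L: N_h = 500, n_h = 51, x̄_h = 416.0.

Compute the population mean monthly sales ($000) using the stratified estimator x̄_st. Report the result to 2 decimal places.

N = Σ N_h = 9600. Stratum weights W_h = N_h/N.
x̄_st = (2900·543.6 + 4000·87.8 + 2200·105.3 + 500·416.0) / 9600 = 246.5938

x̄_st ≈ 246.59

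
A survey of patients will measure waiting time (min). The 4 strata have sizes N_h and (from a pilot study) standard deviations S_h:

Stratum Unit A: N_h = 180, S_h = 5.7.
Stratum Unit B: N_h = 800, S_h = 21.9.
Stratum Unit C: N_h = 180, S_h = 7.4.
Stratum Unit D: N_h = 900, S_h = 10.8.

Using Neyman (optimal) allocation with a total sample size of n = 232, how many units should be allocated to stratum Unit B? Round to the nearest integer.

Neyman allocation: n_h = n · N_h S_h / Σ N_i S_i, with n = 232.
  stratum Unit A: N_h·S_h = 180·5.7 = 1026.00
  stratum Unit B: N_h·S_h = 800·21.9 = 17520.00
  stratum Unit C: N_h·S_h = 180·7.4 = 1332.00
  stratum Unit D: N_h·S_h = 900·10.8 = 9720.00
Σ N_h S_h = 29598.00
n for stratum Unit B = 232·17520.00/29598.00 = 137.328 → 137

137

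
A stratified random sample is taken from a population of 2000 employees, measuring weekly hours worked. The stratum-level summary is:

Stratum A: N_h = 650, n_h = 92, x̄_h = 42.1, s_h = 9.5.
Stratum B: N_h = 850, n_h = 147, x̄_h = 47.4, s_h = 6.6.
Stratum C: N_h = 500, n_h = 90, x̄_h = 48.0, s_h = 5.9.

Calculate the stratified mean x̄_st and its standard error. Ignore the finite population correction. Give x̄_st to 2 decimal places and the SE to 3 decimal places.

x̄_st = Σ W_h x̄_h = (650·42.1 + 850·47.4 + 500·48.0)/2000 = 45.82750
V̂(x̄_st) = Σ W_h² s_h²/n_h, with W_h = N_h/N and N = 2000:
  stratum A: (650/2000)²·9.5²/92 = 0.103616
  stratum B: (850/2000)²·6.6²/147 = 0.053524
  stratum C: (500/2000)²·5.9²/90 = 0.0241736
V̂(x̄_st) = 0.181313
SE(x̄_st) = √0.181313 = 0.425809

x̄_st ≈ 45.83, SE ≈ 0.426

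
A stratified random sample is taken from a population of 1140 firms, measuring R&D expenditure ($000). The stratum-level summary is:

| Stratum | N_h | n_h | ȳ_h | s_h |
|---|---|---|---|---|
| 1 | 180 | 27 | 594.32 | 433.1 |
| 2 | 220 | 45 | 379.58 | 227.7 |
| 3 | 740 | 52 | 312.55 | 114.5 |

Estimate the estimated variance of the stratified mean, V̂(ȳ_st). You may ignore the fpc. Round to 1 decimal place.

V̂(ȳ_st) ≈ 322.3

V̂(ȳ_st) = Σ W_h² s_h²/n_h, with W_h = N_h/N and N = 1140:
  stratum 1: (180/1140)²·433.1²/27 = 173.2
  stratum 2: (220/1140)²·227.7²/45 = 42.9091
  stratum 3: (740/1140)²·114.5²/52 = 106.233
V̂(ȳ_st) = 322.343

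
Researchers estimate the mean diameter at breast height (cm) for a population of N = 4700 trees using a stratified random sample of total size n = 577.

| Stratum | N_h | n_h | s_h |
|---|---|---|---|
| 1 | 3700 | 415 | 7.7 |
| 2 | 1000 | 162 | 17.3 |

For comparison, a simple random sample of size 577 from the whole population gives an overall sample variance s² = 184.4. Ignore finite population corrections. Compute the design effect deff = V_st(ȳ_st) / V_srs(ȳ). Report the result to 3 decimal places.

V̂(ȳ_st) = Σ W_h² s_h²/n_h, with W_h = N_h/N and N = 4700:
  stratum 1: (3700/4700)²·7.7²/415 = 0.0885403
  stratum 2: (1000/4700)²·17.3²/162 = 0.0836337
V_st = 0.172174
V_srs = s²/n = 184.4/577 = 0.319584
deff = V_st / V_srs = 0.172174/0.319584 = 0.5387

deff ≈ 0.539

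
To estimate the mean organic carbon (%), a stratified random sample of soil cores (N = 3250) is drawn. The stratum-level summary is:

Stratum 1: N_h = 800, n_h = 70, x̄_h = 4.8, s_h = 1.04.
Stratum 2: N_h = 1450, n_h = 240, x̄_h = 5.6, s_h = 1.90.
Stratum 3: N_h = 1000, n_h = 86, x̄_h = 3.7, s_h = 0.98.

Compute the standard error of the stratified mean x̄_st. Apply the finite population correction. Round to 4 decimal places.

V̂(x̄_st) = Σ W_h² (1 − n_h/N_h) s_h²/n_h, with W_h = N_h/N and N = 3250:
  stratum 1: (800/3250)²·(1 − 70/800)·1.04²/70 = 0.000854309
  stratum 2: (1450/3250)²·(1 − 240/1450)·1.90²/240 = 0.00249852
  stratum 3: (1000/3250)²·(1 − 86/1000)·0.98²/86 = 0.000966347
V̂(x̄_st) = 0.00431917
SE(x̄_st) = √0.00431917 = 0.0657204

SE(x̄_st) ≈ 0.0657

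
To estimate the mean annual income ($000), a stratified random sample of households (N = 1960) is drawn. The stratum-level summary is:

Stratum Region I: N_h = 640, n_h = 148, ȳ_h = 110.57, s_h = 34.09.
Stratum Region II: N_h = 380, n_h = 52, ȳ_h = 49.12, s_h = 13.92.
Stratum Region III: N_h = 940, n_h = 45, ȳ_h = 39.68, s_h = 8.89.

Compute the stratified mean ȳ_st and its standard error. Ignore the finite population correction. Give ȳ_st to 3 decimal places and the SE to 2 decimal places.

ȳ_st = Σ W_h ȳ_h = (640·110.57 + 380·49.12 + 940·39.68)/1960 = 64.65796
V̂(ȳ_st) = Σ W_h² s_h²/n_h, with W_h = N_h/N and N = 1960:
  stratum Region I: (640/1960)²·34.09²/148 = 0.837221
  stratum Region II: (380/1960)²·13.92²/52 = 0.140065
  stratum Region III: (940/1960)²·8.89²/45 = 0.403956
V̂(ȳ_st) = 1.38124
SE(ȳ_st) = √1.38124 = 1.17526

ȳ_st ≈ 64.658, SE ≈ 1.18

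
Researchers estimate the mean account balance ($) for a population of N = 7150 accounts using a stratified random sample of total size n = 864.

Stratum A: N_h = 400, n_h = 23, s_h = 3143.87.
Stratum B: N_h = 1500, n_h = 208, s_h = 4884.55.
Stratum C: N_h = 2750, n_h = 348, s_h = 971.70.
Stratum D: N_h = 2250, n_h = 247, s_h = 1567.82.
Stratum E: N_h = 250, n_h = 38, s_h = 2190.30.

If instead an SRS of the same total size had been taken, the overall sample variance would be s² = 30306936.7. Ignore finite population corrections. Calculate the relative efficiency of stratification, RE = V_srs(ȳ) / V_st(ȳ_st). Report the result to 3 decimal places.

V̂(ȳ_st) = Σ W_h² s_h²/n_h, with W_h = N_h/N and N = 7150:
  stratum A: (400/7150)²·3143.87²/23 = 1344.96
  stratum B: (1500/7150)²·4884.55²/208 = 5048.43
  stratum C: (2750/7150)²·971.70²/348 = 401.364
  stratum D: (2250/7150)²·1567.82²/247 = 985.481
  stratum E: (250/7150)²·2190.30²/38 = 154.345
V_st = 7934.58
V_srs = s²/n = 30306936.7/864 = 35077.5
Relative efficiency = V_srs / V_st = 35077.5/7934.58 = 4.4208

RE ≈ 4.421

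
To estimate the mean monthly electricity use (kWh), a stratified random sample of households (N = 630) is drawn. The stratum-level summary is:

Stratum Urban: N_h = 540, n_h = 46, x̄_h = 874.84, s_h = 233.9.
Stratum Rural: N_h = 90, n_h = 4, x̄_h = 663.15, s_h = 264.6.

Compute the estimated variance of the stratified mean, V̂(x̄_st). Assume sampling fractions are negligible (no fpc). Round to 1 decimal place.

V̂(x̄_st) ≈ 1231.0

V̂(x̄_st) = Σ W_h² s_h²/n_h, with W_h = N_h/N and N = 630:
  stratum Urban: (540/630)²·233.9²/46 = 873.794
  stratum Rural: (90/630)²·264.6²/4 = 357.21
V̂(x̄_st) = 1231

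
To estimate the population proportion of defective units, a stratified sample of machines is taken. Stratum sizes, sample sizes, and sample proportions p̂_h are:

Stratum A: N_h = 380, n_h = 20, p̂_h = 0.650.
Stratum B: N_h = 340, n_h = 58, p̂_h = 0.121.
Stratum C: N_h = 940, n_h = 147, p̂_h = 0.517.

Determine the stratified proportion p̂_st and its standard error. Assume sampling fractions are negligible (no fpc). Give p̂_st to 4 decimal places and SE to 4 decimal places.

p̂_st ≈ 0.4663, SE ≈ 0.0354

N = 1660; stratum weights W_h = N_h/N.
p̂_st = Σ W_h p̂_h = (380·0.650 + 340·0.121 + 940·0.517)/1660 = 0.46634
V̂(p̂_st) = Σ W_h² p̂_h(1−p̂_h)/(n_h−1):
  stratum A: (380/1660)²·0.650·0.350/19 = 0.00062745
  stratum B: (340/1660)²·0.121·0.879/57 = 7.82782e-05
  stratum C: (940/1660)²·0.517·0.483/146 = 0.000548434
V̂(p̂_st) = 0.00125416; SE = √V̂ = 0.0354141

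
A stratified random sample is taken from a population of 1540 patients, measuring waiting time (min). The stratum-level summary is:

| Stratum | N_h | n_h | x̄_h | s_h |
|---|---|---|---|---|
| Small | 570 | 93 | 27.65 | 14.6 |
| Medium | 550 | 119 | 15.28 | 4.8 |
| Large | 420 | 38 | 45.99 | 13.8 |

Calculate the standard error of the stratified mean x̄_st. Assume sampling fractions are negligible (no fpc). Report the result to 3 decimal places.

SE(x̄_st) ≈ 0.843

V̂(x̄_st) = Σ W_h² s_h²/n_h, with W_h = N_h/N and N = 1540:
  stratum Small: (570/1540)²·14.6²/93 = 0.314001
  stratum Medium: (550/1540)²·4.8²/119 = 0.0246956
  stratum Large: (420/1540)²·13.8²/38 = 0.372762
V̂(x̄_st) = 0.711459
SE(x̄_st) = √0.711459 = 0.84348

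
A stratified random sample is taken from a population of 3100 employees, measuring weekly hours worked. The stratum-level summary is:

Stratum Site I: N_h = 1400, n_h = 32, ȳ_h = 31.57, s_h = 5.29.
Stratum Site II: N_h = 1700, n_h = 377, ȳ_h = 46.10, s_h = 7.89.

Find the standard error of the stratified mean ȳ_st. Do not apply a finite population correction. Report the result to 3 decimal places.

SE(ȳ_st) ≈ 0.478

V̂(ȳ_st) = Σ W_h² s_h²/n_h, with W_h = N_h/N and N = 3100:
  stratum Site I: (1400/3100)²·5.29²/32 = 0.178359
  stratum Site II: (1700/3100)²·7.89²/377 = 0.0496578
V̂(ȳ_st) = 0.228016
SE(ȳ_st) = √0.228016 = 0.477511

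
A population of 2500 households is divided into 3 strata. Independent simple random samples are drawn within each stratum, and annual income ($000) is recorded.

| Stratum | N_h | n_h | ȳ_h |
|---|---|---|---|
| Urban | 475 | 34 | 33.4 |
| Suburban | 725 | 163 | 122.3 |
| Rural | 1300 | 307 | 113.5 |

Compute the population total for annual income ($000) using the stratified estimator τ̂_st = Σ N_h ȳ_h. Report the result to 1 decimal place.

τ̂_st ≈ 252082.5

τ̂_st = Σ N_h ȳ_h = 475·33.4 + 725·122.3 + 1300·113.5 = 252082.5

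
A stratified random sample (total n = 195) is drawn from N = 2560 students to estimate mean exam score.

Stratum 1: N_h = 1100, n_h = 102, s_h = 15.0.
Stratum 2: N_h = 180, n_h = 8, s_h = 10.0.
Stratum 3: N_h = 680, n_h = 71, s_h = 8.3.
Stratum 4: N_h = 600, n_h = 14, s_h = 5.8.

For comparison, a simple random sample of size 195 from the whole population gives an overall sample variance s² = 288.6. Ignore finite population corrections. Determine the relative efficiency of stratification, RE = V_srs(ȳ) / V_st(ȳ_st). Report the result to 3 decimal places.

V̂(ȳ_st) = Σ W_h² s_h²/n_h, with W_h = N_h/N and N = 2560:
  stratum 1: (1100/2560)²·15.0²/102 = 0.407275
  stratum 2: (180/2560)²·10.0²/8 = 0.0617981
  stratum 3: (680/2560)²·8.3²/71 = 0.0684598
  stratum 4: (600/2560)²·5.8²/14 = 0.131993
V_st = 0.669526
V_srs = s²/n = 288.6/195 = 1.48
Relative efficiency = V_srs / V_st = 1.48/0.669526 = 2.2105

RE ≈ 2.211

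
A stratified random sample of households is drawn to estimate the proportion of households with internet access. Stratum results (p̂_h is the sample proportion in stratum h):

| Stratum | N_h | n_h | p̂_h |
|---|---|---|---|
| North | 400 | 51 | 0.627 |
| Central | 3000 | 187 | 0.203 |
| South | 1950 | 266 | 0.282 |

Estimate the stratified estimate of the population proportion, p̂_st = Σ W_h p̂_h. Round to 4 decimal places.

N = 5350; stratum weights W_h = N_h/N.
p̂_st = Σ W_h p̂_h = (400·0.627 + 3000·0.203 + 1950·0.282)/5350 = 0.26350

p̂_st ≈ 0.2635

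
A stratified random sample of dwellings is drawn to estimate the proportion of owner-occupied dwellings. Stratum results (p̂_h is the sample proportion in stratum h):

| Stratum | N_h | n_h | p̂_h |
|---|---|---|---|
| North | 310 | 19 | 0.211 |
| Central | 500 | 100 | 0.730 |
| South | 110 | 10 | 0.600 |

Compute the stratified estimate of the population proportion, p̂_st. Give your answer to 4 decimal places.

p̂_st ≈ 0.5396

N = 920; stratum weights W_h = N_h/N.
p̂_st = Σ W_h p̂_h = (310·0.211 + 500·0.730 + 110·0.600)/920 = 0.53958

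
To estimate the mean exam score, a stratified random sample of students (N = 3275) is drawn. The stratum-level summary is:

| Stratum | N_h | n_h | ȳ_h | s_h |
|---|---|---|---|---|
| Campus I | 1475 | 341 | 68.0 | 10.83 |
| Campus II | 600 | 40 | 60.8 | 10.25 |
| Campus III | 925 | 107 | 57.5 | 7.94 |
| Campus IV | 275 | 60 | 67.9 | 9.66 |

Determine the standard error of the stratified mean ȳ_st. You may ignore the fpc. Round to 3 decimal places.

V̂(ȳ_st) = Σ W_h² s_h²/n_h, with W_h = N_h/N and N = 3275:
  stratum Campus I: (1475/3275)²·10.83²/341 = 0.0697692
  stratum Campus II: (600/3275)²·10.25²/40 = 0.0881592
  stratum Campus III: (925/3275)²·7.94²/107 = 0.0470022
  stratum Campus IV: (275/3275)²·9.66²/60 = 0.0109659
V̂(ȳ_st) = 0.215897
SE(ȳ_st) = √0.215897 = 0.464647

SE(ȳ_st) ≈ 0.465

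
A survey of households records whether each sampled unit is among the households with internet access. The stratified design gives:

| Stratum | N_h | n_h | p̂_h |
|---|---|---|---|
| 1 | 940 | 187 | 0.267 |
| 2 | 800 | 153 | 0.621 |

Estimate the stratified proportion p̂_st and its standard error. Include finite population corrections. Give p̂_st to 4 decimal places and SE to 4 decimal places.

N = 1740; stratum weights W_h = N_h/N.
p̂_st = Σ W_h p̂_h = (940·0.267 + 800·0.621)/1740 = 0.42976
V̂(p̂_st) = Σ W_h² (1 − n_h/N_h) p̂_h(1−p̂_h)/(n_h−1):
  stratum 1: (940/1740)²·(1 − 187/940)·0.267·0.733/186 = 0.000245995
  stratum 2: (800/1740)²·(1 − 153/800)·0.621·0.379/152 = 0.000264718
V̂(p̂_st) = 0.000510713; SE = √V̂ = 0.022599

p̂_st ≈ 0.4298, SE ≈ 0.0226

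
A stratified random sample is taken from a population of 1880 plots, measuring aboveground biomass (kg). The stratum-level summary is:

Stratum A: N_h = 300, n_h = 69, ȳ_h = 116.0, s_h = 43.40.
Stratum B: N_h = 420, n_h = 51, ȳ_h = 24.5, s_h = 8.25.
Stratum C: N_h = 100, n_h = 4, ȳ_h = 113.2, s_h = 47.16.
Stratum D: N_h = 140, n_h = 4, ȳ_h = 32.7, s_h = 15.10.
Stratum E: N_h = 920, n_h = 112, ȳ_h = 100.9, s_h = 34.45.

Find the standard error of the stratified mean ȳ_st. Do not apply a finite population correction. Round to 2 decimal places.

V̂(ȳ_st) = Σ W_h² s_h²/n_h, with W_h = N_h/N and N = 1880:
  stratum A: (300/1880)²·43.40²/69 = 0.695116
  stratum B: (420/1880)²·8.25²/51 = 0.0666071
  stratum C: (100/1880)²·47.16²/4 = 1.57316
  stratum D: (140/1880)²·15.10²/4 = 0.316107
  stratum E: (920/1880)²·34.45²/112 = 2.53758
V̂(ȳ_st) = 5.18857
SE(ȳ_st) = √5.18857 = 2.27784

SE(ȳ_st) ≈ 2.28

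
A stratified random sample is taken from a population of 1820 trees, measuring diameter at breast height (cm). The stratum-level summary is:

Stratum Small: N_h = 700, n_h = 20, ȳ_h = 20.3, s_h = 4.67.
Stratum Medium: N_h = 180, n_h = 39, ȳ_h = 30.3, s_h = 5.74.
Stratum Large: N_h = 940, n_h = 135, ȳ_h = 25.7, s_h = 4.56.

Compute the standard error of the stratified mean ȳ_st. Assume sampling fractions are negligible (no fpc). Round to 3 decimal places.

V̂(ȳ_st) = Σ W_h² s_h²/n_h, with W_h = N_h/N and N = 1820:
  stratum Small: (700/1820)²·4.67²/20 = 0.161308
  stratum Medium: (180/1820)²·5.74²/39 = 0.00826345
  stratum Large: (940/1820)²·4.56²/135 = 0.0410874
V̂(ȳ_st) = 0.210659
SE(ȳ_st) = √0.210659 = 0.458976

SE(ȳ_st) ≈ 0.459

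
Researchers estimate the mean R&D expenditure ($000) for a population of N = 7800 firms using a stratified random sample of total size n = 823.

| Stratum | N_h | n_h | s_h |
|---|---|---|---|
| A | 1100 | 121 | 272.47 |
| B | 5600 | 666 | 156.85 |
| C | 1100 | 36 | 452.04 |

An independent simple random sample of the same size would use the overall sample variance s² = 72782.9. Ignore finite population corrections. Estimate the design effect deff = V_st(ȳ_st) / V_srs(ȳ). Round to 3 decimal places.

V̂(ȳ_st) = Σ W_h² s_h²/n_h, with W_h = N_h/N and N = 7800:
  stratum A: (1100/7800)²·272.47²/121 = 12.2025
  stratum B: (5600/7800)²·156.85²/666 = 19.0406
  stratum C: (1100/7800)²·452.04²/36 = 112.888
V_st = 144.131
V_srs = s²/n = 72782.9/823 = 88.4361
deff = V_st / V_srs = 144.131/88.4361 = 1.6298

deff ≈ 1.630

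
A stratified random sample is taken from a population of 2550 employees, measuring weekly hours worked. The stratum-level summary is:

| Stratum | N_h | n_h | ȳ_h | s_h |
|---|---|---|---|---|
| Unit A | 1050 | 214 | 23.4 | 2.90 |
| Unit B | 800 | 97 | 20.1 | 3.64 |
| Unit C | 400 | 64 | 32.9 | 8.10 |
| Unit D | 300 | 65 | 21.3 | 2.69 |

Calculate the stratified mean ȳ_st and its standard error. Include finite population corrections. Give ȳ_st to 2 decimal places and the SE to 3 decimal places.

ȳ_st ≈ 23.61, SE ≈ 0.199

ȳ_st = Σ W_h ȳ_h = (1050·23.4 + 800·20.1 + 400·32.9 + 300·21.3)/2550 = 23.60784
V̂(ȳ_st) = Σ W_h² (1 − n_h/N_h) s_h²/n_h, with W_h = N_h/N and N = 2550:
  stratum Unit A: (1050/2550)²·(1 − 214/1050)·2.90²/214 = 0.00530515
  stratum Unit B: (800/2550)²·(1 − 97/800)·3.64²/97 = 0.011814
  stratum Unit C: (400/2550)²·(1 − 64/400)·8.10²/64 = 0.0211889
  stratum Unit D: (300/2550)²·(1 − 65/300)·2.69²/65 = 0.00120698
V̂(ȳ_st) = 0.039515
SE(ȳ_st) = √0.039515 = 0.198784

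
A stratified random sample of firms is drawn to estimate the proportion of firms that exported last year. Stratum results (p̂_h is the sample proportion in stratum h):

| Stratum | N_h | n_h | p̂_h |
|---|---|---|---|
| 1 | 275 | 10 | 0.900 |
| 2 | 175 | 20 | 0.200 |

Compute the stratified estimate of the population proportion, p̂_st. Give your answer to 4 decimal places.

N = 450; stratum weights W_h = N_h/N.
p̂_st = Σ W_h p̂_h = (275·0.900 + 175·0.200)/450 = 0.62778

p̂_st ≈ 0.6278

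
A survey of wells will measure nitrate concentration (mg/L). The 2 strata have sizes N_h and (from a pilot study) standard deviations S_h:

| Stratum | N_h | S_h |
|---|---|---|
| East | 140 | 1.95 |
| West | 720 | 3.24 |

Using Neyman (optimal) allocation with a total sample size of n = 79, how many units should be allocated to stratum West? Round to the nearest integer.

71

Neyman allocation: n_h = n · N_h S_h / Σ N_i S_i, with n = 79.
  stratum East: N_h·S_h = 140·1.95 = 273.00
  stratum West: N_h·S_h = 720·3.24 = 2332.80
Σ N_h S_h = 2605.80
n for stratum West = 79·2332.80/2605.80 = 70.723 → 71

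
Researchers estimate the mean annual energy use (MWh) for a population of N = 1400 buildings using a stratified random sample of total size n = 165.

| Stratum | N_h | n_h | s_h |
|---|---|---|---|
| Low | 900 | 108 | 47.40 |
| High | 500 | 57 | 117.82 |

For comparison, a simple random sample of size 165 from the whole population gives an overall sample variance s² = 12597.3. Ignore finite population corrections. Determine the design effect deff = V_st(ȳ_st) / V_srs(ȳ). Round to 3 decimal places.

deff ≈ 0.519

V̂(ȳ_st) = Σ W_h² s_h²/n_h, with W_h = N_h/N and N = 1400:
  stratum Low: (900/1400)²·47.40²/108 = 8.5973
  stratum High: (500/1400)²·117.82²/57 = 31.0633
V_st = 39.6606
V_srs = s²/n = 12597.3/165 = 76.3473
deff = V_st / V_srs = 39.6606/76.3473 = 0.5195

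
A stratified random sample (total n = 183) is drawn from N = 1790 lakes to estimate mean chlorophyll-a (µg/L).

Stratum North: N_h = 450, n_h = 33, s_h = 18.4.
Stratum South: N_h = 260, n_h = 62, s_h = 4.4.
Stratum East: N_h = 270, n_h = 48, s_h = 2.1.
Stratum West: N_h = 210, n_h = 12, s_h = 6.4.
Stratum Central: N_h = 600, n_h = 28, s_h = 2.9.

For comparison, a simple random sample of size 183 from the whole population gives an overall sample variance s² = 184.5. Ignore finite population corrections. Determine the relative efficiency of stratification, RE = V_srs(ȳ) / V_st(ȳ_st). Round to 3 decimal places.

V̂(ȳ_st) = Σ W_h² s_h²/n_h, with W_h = N_h/N and N = 1790:
  stratum North: (450/1790)²·18.4²/33 = 0.648397
  stratum South: (260/1790)²·4.4²/62 = 0.00658801
  stratum East: (270/1790)²·2.1²/48 = 0.00209035
  stratum West: (210/1790)²·6.4²/12 = 0.0469798
  stratum Central: (600/1790)²·2.9²/28 = 0.0337469
V_st = 0.737802
V_srs = s²/n = 184.5/183 = 1.0082
Relative efficiency = V_srs / V_st = 1.0082/0.737802 = 1.3665

RE ≈ 1.366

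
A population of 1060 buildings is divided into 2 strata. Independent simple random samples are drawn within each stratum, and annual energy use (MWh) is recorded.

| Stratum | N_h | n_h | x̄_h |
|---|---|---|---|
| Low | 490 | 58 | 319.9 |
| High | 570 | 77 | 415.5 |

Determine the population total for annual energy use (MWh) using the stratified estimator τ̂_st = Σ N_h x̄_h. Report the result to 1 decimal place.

τ̂_st ≈ 393586.0

τ̂_st = Σ N_h x̄_h = 490·319.9 + 570·415.5 = 393586.0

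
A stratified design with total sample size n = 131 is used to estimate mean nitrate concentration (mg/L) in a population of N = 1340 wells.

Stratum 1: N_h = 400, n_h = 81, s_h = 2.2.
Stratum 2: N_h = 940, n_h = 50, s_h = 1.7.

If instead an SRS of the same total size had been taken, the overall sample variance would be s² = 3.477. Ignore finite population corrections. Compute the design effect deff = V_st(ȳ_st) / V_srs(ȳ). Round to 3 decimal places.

deff ≈ 1.272

V̂(ȳ_st) = Σ W_h² s_h²/n_h, with W_h = N_h/N and N = 1340:
  stratum 1: (400/1340)²·2.2²/81 = 0.0053244
  stratum 2: (940/1340)²·1.7²/50 = 0.0284429
V_st = 0.0337673
V_srs = s²/n = 3.477/131 = 0.026542
deff = V_st / V_srs = 0.0337673/0.026542 = 1.2722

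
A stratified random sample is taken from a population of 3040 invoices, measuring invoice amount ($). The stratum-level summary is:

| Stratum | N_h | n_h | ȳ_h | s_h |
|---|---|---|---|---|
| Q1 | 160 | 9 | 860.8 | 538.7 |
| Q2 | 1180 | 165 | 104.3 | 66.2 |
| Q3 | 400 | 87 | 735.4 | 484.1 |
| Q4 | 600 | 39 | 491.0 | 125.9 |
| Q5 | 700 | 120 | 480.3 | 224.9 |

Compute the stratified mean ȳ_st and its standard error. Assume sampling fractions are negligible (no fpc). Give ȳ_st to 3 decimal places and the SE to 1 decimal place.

ȳ_st = Σ W_h ȳ_h = (160·860.8 + 1180·104.3 + 400·735.4 + 600·491.0 + 700·480.3)/3040 = 390.05658
V̂(ȳ_st) = Σ W_h² s_h²/n_h, with W_h = N_h/N and N = 3040:
  stratum Q1: (160/3040)²·538.7²/9 = 89.3191
  stratum Q2: (1180/3040)²·66.2²/165 = 4.00174
  stratum Q3: (400/3040)²·484.1²/87 = 46.6363
  stratum Q4: (600/3040)²·125.9²/39 = 15.8322
  stratum Q5: (700/3040)²·224.9²/120 = 22.3484
V̂(ȳ_st) = 178.138
SE(ȳ_st) = √178.138 = 13.3468

ȳ_st ≈ 390.057, SE ≈ 13.3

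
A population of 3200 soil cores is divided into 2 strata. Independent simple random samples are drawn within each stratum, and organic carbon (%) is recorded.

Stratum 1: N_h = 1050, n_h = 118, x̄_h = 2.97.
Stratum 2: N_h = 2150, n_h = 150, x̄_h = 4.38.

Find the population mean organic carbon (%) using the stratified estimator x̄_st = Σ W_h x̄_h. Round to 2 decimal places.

x̄_st ≈ 3.92

N = Σ N_h = 3200. Stratum weights W_h = N_h/N.
x̄_st = (1050·2.97 + 2150·4.38) / 3200 = 3.9173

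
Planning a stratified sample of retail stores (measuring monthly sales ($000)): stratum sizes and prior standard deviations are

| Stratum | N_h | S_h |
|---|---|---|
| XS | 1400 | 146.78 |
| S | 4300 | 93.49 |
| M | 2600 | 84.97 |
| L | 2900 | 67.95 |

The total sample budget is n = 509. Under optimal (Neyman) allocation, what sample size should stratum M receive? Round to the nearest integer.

Neyman allocation: n_h = n · N_h S_h / Σ N_i S_i, with n = 509.
  stratum XS: N_h·S_h = 1400·146.78 = 205492.00
  stratum S: N_h·S_h = 4300·93.49 = 402007.00
  stratum M: N_h·S_h = 2600·84.97 = 220922.00
  stratum L: N_h·S_h = 2900·67.95 = 197055.00
Σ N_h S_h = 1025476.00
n for stratum M = 509·220922.00/1025476.00 = 109.656 → 110

110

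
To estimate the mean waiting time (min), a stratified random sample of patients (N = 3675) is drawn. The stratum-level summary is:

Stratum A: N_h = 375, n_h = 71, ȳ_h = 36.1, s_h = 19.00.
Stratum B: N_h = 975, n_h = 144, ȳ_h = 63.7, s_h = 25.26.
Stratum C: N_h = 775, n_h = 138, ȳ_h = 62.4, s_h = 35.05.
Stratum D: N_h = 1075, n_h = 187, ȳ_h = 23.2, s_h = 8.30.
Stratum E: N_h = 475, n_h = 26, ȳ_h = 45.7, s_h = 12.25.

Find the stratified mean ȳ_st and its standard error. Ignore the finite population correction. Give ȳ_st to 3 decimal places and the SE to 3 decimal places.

ȳ_st = Σ W_h ȳ_h = (375·36.1 + 975·63.7 + 775·62.4 + 1075·23.2 + 475·45.7)/3675 = 46.43605
V̂(ȳ_st) = Σ W_h² s_h²/n_h, with W_h = N_h/N and N = 3675:
  stratum A: (375/3675)²·19.00²/71 = 0.0529416
  stratum B: (975/3675)²·25.26²/144 = 0.311888
  stratum C: (775/3675)²·35.05²/138 = 0.3959
  stratum D: (1075/3675)²·8.30²/187 = 0.0315222
  stratum E: (475/3675)²·12.25²/26 = 0.0964209
V̂(ȳ_st) = 0.888673
SE(ȳ_st) = √0.888673 = 0.942695

ȳ_st ≈ 46.436, SE ≈ 0.943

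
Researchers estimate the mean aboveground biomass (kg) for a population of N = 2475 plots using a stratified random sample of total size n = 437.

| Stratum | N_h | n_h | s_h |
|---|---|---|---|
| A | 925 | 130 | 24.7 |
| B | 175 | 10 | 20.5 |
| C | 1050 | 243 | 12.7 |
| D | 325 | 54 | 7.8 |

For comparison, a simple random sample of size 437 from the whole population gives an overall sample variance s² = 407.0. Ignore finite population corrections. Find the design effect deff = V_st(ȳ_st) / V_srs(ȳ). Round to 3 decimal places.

deff ≈ 1.079

V̂(ȳ_st) = Σ W_h² s_h²/n_h, with W_h = N_h/N and N = 2475:
  stratum A: (925/2475)²·24.7²/130 = 0.655516
  stratum B: (175/2475)²·20.5²/10 = 0.210104
  stratum C: (1050/2475)²·12.7²/243 = 0.119462
  stratum D: (325/2475)²·7.8²/54 = 0.0194273
V_st = 1.00451
V_srs = s²/n = 407.0/437 = 0.93135
deff = V_st / V_srs = 1.00451/0.93135 = 1.0786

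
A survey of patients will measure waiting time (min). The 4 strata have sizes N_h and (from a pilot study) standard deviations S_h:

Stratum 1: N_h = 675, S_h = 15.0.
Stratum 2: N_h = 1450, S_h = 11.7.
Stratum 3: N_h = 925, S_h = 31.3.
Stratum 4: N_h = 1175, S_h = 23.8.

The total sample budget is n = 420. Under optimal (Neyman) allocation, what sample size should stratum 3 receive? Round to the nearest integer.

145

Neyman allocation: n_h = n · N_h S_h / Σ N_i S_i, with n = 420.
  stratum 1: N_h·S_h = 675·15.0 = 10125.00
  stratum 2: N_h·S_h = 1450·11.7 = 16965.00
  stratum 3: N_h·S_h = 925·31.3 = 28952.50
  stratum 4: N_h·S_h = 1175·23.8 = 27965.00
Σ N_h S_h = 84007.50
n for stratum 3 = 420·28952.50/84007.50 = 144.750 → 145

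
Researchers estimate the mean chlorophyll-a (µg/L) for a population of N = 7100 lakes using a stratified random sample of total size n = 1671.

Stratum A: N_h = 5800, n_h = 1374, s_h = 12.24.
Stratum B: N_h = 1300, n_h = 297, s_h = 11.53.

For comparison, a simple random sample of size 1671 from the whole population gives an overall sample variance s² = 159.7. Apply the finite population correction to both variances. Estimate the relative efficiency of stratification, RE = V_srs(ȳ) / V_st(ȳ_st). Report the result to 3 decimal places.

RE ≈ 1.089

V̂(ȳ_st) = Σ W_h² (1 − n_h/N_h) s_h²/n_h, with W_h = N_h/N and N = 7100:
  stratum A: (5800/7100)²·(1 − 1374/5800)·12.24²/1374 = 0.0555263
  stratum B: (1300/7100)²·(1 − 297/1300)·11.53²/297 = 0.0115779
V_st = 0.0671042
V_srs = (1 − 1671/7100)·159.7/1671 = 0.0730786
Relative efficiency = V_srs / V_st = 0.0730786/0.0671042 = 1.0890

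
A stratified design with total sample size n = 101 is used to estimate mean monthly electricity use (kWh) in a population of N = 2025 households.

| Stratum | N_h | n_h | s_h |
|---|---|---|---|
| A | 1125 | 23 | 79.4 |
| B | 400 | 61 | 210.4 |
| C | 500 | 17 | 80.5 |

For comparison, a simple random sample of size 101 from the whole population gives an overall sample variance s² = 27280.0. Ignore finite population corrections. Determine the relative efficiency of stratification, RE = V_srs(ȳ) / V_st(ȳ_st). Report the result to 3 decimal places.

V̂(ȳ_st) = Σ W_h² s_h²/n_h, with W_h = N_h/N and N = 2025:
  stratum A: (1125/2025)²·79.4²/23 = 84.5996
  stratum B: (400/2025)²·210.4²/61 = 28.316
  stratum C: (500/2025)²·80.5²/17 = 23.2398
V_st = 136.155
V_srs = s²/n = 27280.0/101 = 270.099
Relative efficiency = V_srs / V_st = 270.099/136.155 = 1.9838

RE ≈ 1.984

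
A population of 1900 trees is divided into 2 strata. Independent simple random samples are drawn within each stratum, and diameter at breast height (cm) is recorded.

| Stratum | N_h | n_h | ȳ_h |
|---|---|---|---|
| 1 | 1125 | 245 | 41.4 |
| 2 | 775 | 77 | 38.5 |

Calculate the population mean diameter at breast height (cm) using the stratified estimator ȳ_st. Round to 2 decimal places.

ȳ_st ≈ 40.22

N = Σ N_h = 1900. Stratum weights W_h = N_h/N.
ȳ_st = (1125·41.4 + 775·38.5) / 1900 = 40.2171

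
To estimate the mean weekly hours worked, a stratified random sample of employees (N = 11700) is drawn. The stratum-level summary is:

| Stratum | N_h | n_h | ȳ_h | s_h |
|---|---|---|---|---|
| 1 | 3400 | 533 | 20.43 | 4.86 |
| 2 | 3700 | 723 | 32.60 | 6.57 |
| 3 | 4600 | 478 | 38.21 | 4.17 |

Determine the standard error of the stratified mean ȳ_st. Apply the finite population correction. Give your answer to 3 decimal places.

SE(ȳ_st) ≈ 0.114

V̂(ȳ_st) = Σ W_h² (1 − n_h/N_h) s_h²/n_h, with W_h = N_h/N and N = 11700:
  stratum 1: (3400/11700)²·(1 − 533/3400)·4.86²/533 = 0.00315559
  stratum 2: (3700/11700)²·(1 − 723/3700)·6.57²/723 = 0.00480398
  stratum 3: (4600/11700)²·(1 − 478/4600)·4.17²/478 = 0.00503893
V̂(ȳ_st) = 0.0129985
SE(ȳ_st) = √0.0129985 = 0.114011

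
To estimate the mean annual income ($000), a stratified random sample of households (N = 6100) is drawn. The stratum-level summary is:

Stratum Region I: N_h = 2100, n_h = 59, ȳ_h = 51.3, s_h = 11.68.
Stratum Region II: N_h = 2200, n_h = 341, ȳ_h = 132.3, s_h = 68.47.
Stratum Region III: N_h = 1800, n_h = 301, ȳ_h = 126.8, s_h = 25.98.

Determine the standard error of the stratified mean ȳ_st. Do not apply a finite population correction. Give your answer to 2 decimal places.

V̂(ȳ_st) = Σ W_h² s_h²/n_h, with W_h = N_h/N and N = 6100:
  stratum Region I: (2100/6100)²·11.68²/59 = 0.274039
  stratum Region II: (2200/6100)²·68.47²/341 = 1.78827
  stratum Region III: (1800/6100)²·25.98²/301 = 0.195253
V̂(ȳ_st) = 2.25756
SE(ȳ_st) = √2.25756 = 1.50252

SE(ȳ_st) ≈ 1.50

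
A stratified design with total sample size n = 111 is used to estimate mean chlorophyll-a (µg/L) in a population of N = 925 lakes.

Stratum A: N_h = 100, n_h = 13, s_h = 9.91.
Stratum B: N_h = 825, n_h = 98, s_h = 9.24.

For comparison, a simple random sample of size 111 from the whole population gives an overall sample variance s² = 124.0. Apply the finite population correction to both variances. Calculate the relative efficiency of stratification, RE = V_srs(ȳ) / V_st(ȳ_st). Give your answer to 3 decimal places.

V̂(ȳ_st) = Σ W_h² (1 − n_h/N_h) s_h²/n_h, with W_h = N_h/N and N = 925:
  stratum A: (100/925)²·(1 − 13/100)·9.91²/13 = 0.0768139
  stratum B: (825/925)²·(1 − 98/825)·9.24²/98 = 0.610693
V_st = 0.687507
V_srs = (1 − 111/925)·124.0/111 = 0.983063
Relative efficiency = V_srs / V_st = 0.983063/0.687507 = 1.4299

RE ≈ 1.430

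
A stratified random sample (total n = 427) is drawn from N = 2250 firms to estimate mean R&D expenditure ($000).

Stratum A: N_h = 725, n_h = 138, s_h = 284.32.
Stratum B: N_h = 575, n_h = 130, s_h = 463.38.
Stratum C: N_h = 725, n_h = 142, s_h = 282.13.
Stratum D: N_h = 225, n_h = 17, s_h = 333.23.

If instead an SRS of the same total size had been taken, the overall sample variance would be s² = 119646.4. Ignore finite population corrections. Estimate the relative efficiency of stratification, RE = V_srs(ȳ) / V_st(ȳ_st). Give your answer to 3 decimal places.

RE ≈ 0.959

V̂(ȳ_st) = Σ W_h² s_h²/n_h, with W_h = N_h/N and N = 2250:
  stratum A: (725/2250)²·284.32²/138 = 60.82
  stratum B: (575/2250)²·463.38²/130 = 107.87
  stratum C: (725/2250)²·282.13²/142 = 58.1998
  stratum D: (225/2250)²·333.23²/17 = 65.319
V_st = 292.209
V_srs = s²/n = 119646.4/427 = 280.202
Relative efficiency = V_srs / V_st = 280.202/292.209 = 0.9589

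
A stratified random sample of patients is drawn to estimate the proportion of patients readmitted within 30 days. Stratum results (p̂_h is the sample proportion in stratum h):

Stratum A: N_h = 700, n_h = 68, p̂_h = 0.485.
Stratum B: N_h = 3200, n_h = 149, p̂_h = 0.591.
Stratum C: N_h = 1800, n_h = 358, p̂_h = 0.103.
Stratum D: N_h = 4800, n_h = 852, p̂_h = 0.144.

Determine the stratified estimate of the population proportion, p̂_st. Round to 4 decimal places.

p̂_st ≈ 0.2959

N = 10500; stratum weights W_h = N_h/N.
p̂_st = Σ W_h p̂_h = (700·0.485 + 3200·0.591 + 1800·0.103 + 4800·0.144)/10500 = 0.29593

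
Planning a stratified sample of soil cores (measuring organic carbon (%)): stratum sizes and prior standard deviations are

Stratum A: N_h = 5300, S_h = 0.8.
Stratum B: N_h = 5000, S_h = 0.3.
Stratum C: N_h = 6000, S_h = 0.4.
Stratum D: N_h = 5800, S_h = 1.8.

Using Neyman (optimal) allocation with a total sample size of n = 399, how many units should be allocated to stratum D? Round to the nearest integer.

224

Neyman allocation: n_h = n · N_h S_h / Σ N_i S_i, with n = 399.
  stratum A: N_h·S_h = 5300·0.8 = 4240.00
  stratum B: N_h·S_h = 5000·0.3 = 1500.00
  stratum C: N_h·S_h = 6000·0.4 = 2400.00
  stratum D: N_h·S_h = 5800·1.8 = 10440.00
Σ N_h S_h = 18580.00
n for stratum D = 399·10440.00/18580.00 = 224.196 → 224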